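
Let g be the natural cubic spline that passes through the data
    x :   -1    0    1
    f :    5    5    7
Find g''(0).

Let m_i = g''(x_i). Step sizes h_i = 1, 1; slopes of the chords Δ_i = (y_(i+1) - y_i)/h_i = 0, 2.
  1·m_0 + 4·m_1 + 1·m_2 = 6(Δ_1 - Δ_0) = 12
Natural end conditions: m_0 = m_2 = 0.
Forward elimination and back-substitution give m_0 = 0, m_1 = 3, m_2 = 0.

3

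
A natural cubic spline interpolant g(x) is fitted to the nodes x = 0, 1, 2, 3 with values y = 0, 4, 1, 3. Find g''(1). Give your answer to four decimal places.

-13.2000

With M_i denoting the second derivative at x_i, h_i = 1, 1, 1, and Δ_i = (y_(i+1) − y_i)/h_i = 4, -3, 2:
  1·M_0 + 4·M_1 + 1·M_2 = 6(Δ_1 - Δ_0) = -42
  1·M_1 + 4·M_2 + 1·M_3 = 6(Δ_2 - Δ_1) = 30
Natural end conditions: M_0 = M_3 = 0.
Forward elimination and back-substitution give M_0 = 0, M_1 = -66/5, M_2 = 54/5, M_3 = 0.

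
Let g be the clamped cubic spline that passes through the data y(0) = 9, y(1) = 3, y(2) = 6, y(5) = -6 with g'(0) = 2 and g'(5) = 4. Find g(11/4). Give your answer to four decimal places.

4.6827

Let σ_i = g''(x_i). Step sizes h_i = 1, 1, 3; slopes of the chords Δ_i = (y_(i+1) - y_i)/h_i = -6, 3, -4.
  1·σ_0 + 4·σ_1 + 1·σ_2 = 6(Δ_1 - Δ_0) = 54
  1·σ_1 + 8·σ_2 + 3·σ_3 = 6(Δ_2 - Δ_1) = -42
Clamped end conditions give two more equations: 2h_0·σ_0 + h_0·σ_1 = 6(Δ_0 - g'(0)) = -48 and h_2·σ_2 + 2h_2·σ_3 = 6(g'(5) - Δ_2) = 48.
Hence σ_0 = -1078/29, σ_1 = 764/29, σ_2 = -412/29, σ_3 = 438/29.
On [2, 5], g(x) = 6 + 77/29·(x - 2) - 206/29·(x - 2)² + 425/261·(x - 2)³.
With (x - 2) = 3/4: g(11/4) = 8691/1856.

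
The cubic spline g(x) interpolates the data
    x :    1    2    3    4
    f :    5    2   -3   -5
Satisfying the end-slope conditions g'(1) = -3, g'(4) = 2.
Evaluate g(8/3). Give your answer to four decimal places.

-1.3037

Let m_i = g''(x_i). Step sizes h_i = 1, 1, 1; slopes of the chords Δ_i = (y_(i+1) - y_i)/h_i = -3, -5, -2.
  1·m_0 + 4·m_1 + 1·m_2 = 6(Δ_1 - Δ_0) = -12
  1·m_1 + 4·m_2 + 1·m_3 = 6(Δ_2 - Δ_1) = 18
Clamped end conditions give two more equations: 2h_0·m_0 + h_0·m_1 = 6(Δ_0 - g'(1)) = 0 and h_2·m_2 + 2h_2·m_3 = 6(g'(4) - Δ_2) = 24.
Forward elimination and back-substitution give m_0 = 32/15, m_1 = -64/15, m_2 = 44/15, m_3 = 158/15.
On [2, 3], g(x) = 2 - 61/15·(x - 2) - 32/15·(x - 2)² + 6/5·(x - 2)³.
With (x - 2) = 2/3: g(8/3) = -176/135.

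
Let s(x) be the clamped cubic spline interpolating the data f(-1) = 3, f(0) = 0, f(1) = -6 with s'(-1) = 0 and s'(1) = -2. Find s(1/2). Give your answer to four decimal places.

-3.5313

Let m_i = s''(x_i). Step sizes h_i = 1, 1; slopes of the chords Δ_i = (y_(i+1) - y_i)/h_i = -3, -6.
  1·m_0 + 4·m_1 + 1·m_2 = 6(Δ_1 - Δ_0) = -18
Clamped end conditions give two more equations: 2h_0·m_0 + h_0·m_1 = 6(Δ_0 - s'(-1)) = -18 and h_1·m_1 + 2h_1·m_2 = 6(s'(1) - Δ_1) = 24.
Solving: m_0 = -11/2, m_1 = -7, m_2 = 31/2.
On [0, 1], s(x) = 0 - 25/4·x - 7/2·x² + 15/4·x³.
With x = 1/2: s(1/2) = -113/32.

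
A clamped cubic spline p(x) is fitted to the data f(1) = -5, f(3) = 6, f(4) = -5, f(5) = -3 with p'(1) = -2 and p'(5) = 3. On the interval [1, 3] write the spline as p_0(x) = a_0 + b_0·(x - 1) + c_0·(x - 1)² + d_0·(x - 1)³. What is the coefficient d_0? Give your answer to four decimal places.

Let M_i = p''(x_i). Step sizes h_i = 2, 1, 1; slopes of the chords Δ_i = (y_(i+1) - y_i)/h_i = 11/2, -11, 2.
  2·M_0 + 6·M_1 + 1·M_2 = 6(Δ_1 - Δ_0) = -99
  1·M_1 + 4·M_2 + 1·M_3 = 6(Δ_2 - Δ_1) = 78
Clamped end conditions give two more equations: 2h_0·M_0 + h_0·M_1 = 6(Δ_0 - p'(1)) = 45 and h_2·M_2 + 2h_2·M_3 = 6(p'(5) - Δ_2) = 6.
Forward elimination and back-substitution give M_0 = 581/22, M_1 = -667/22, M_2 = 331/11, M_3 = -265/22.
On [1, 3], with p_0(x) = a_0 + b_0·(x - 1) + c_0·(x - 1)² + d_0·(x - 1)³: c_0 = M_0/2 = 581/44, d_0 = (M_1 - M_0)/(6h_0) = -52/11, b_0 = Δ_0 - h_0(2M_0 + M_1)/6 = -2.

-4.7273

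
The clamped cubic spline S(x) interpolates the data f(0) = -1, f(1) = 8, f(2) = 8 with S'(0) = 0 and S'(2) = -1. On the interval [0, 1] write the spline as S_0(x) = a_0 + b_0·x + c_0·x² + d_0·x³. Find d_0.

Put M_i = S'' at the i-th knot. Here h = (1, 1) and Δ = (9, 0), so the interior equations h_(i-1)·M_(i-1) + 2(h_(i-1)+h_i)·M_i + h_i·M_(i+1) = 6(Δ_i − Δ_(i-1)) read
  1·M_0 + 4·M_1 + 1·M_2 = 6(Δ_1 - Δ_0) = -54
Clamped end conditions give two more equations: 2h_0·M_0 + h_0·M_1 = 6(Δ_0 - S'(0)) = 54 and h_1·M_1 + 2h_1·M_2 = 6(S'(2) - Δ_1) = -6.
Forward elimination and back-substitution give M_0 = 40, M_1 = -26, M_2 = 10.
On [0, 1], with S_0(x) = a_0 + b_0·x + c_0·x² + d_0·x³: c_0 = M_0/2 = 20, d_0 = (M_1 - M_0)/(6h_0) = -11, b_0 = Δ_0 - h_0(2M_0 + M_1)/6 = 0.

-11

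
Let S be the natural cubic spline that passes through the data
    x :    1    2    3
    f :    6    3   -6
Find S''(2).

-9

Put M_i = S'' at the i-th knot. Here h = (1, 1) and Δ = (-3, -9), so the interior equations h_(i-1)·M_(i-1) + 2(h_(i-1)+h_i)·M_i + h_i·M_(i+1) = 6(Δ_i − Δ_(i-1)) read
  1·M_0 + 4·M_1 + 1·M_2 = 6(Δ_1 - Δ_0) = -36
Natural end conditions: M_0 = M_2 = 0.
Forward elimination and back-substitution give M_0 = 0, M_1 = -9, M_2 = 0.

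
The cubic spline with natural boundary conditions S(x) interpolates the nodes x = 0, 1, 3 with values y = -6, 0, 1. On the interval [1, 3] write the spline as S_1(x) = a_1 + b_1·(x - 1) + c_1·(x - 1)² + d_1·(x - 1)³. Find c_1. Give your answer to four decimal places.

Let M_i = S''(x_i). Step sizes h_i = 1, 2; slopes of the chords Δ_i = (y_(i+1) - y_i)/h_i = 6, 1/2.
  1·M_0 + 6·M_1 + 2·M_2 = 6(Δ_1 - Δ_0) = -33
Natural end conditions: M_0 = M_2 = 0.
Forward elimination and back-substitution give M_0 = 0, M_1 = -11/2, M_2 = 0.
On [1, 3], with S_1(x) = a_1 + b_1·(x - 1) + c_1·(x - 1)² + d_1·(x - 1)³: c_1 = M_1/2 = -11/4, d_1 = (M_2 - M_1)/(6h_1) = 11/24, b_1 = Δ_1 - h_1(2M_1 + M_2)/6 = 25/6.

-2.7500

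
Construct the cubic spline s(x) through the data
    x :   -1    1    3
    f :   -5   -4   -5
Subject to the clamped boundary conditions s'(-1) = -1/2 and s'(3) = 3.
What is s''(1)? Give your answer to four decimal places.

-3.2500

Write σ_i for s''(x_i). With h_i = 2, 2 and divided differences Δ_i = 1/2, -1/2, the continuity of s' gives the tridiagonal system
  2·σ_0 + 8·σ_1 + 2·σ_2 = 6(Δ_1 - Δ_0) = -6
Clamped end conditions give two more equations: 2h_0·σ_0 + h_0·σ_1 = 6(Δ_0 - s'(-1)) = 6 and h_1·σ_1 + 2h_1·σ_2 = 6(s'(3) - Δ_1) = 21.
Solving: σ_0 = 25/8, σ_1 = -13/4, σ_2 = 55/8.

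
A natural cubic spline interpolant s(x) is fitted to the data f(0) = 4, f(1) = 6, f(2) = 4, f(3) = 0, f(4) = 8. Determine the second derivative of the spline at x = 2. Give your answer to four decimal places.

-6.8571

Write m_i for s''(x_i). With h_i = 1, 1, 1, 1 and divided differences Δ_i = 2, -2, -4, 8, the continuity of s' gives the tridiagonal system
  1·m_0 + 4·m_1 + 1·m_2 = 6(Δ_1 - Δ_0) = -24
  1·m_1 + 4·m_2 + 1·m_3 = 6(Δ_2 - Δ_1) = -12
  1·m_2 + 4·m_3 + 1·m_4 = 6(Δ_3 - Δ_2) = 72
Natural end conditions: m_0 = m_4 = 0.
Forward elimination and back-substitution give m_0 = 0, m_1 = -30/7, m_2 = -48/7, m_3 = 138/7, m_4 = 0.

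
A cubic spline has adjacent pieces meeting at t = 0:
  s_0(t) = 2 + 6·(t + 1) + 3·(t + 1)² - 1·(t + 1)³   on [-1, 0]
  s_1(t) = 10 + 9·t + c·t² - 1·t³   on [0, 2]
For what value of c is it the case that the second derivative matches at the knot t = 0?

s_0''(t) = 6 - 6·(t + 1), so s_0''(0) = 0. On the right, s_1''(0) = 2c, so c = 0.

0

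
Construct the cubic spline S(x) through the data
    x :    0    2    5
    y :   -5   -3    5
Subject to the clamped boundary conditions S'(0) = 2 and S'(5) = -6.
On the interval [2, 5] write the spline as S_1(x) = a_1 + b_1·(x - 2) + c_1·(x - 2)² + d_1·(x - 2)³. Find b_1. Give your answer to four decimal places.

3.1000

Write M_i for S''(x_i). With h_i = 2, 3 and divided differences Δ_i = 1, 8/3, the continuity of S' gives the tridiagonal system
  2·M_0 + 10·M_1 + 3·M_2 = 6(Δ_1 - Δ_0) = 10
Clamped end conditions give two more equations: 2h_0·M_0 + h_0·M_1 = 6(Δ_0 - S'(0)) = -6 and h_1·M_1 + 2h_1·M_2 = 6(S'(5) - Δ_1) = -52.
Solving the tridiagonal system: M_0 = -41/10, M_1 = 26/5, M_2 = -169/15.
On [2, 5], with S_1(x) = a_1 + b_1·(x - 2) + c_1·(x - 2)² + d_1·(x - 2)³: c_1 = M_1/2 = 13/5, d_1 = (M_2 - M_1)/(6h_1) = -247/270, b_1 = Δ_1 - h_1(2M_1 + M_2)/6 = 31/10.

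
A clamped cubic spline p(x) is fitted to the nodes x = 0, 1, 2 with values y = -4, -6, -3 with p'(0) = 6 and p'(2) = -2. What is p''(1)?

23

Write M_i for p''(x_i). With h_i = 1, 1 and divided differences Δ_i = -2, 3, the continuity of p' gives the tridiagonal system
  1·M_0 + 4·M_1 + 1·M_2 = 6(Δ_1 - Δ_0) = 30
Clamped end conditions give two more equations: 2h_0·M_0 + h_0·M_1 = 6(Δ_0 - p'(0)) = -48 and h_1·M_1 + 2h_1·M_2 = 6(p'(2) - Δ_1) = -30.
Forward elimination and back-substitution give M_0 = -71/2, M_1 = 23, M_2 = -53/2.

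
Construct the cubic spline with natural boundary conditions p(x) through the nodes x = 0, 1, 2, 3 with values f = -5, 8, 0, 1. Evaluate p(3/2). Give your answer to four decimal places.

Let m_i = p''(x_i). Step sizes h_i = 1, 1, 1; slopes of the chords Δ_i = (y_(i+1) - y_i)/h_i = 13, -8, 1.
  1·m_0 + 4·m_1 + 1·m_2 = 6(Δ_1 - Δ_0) = -126
  1·m_1 + 4·m_2 + 1·m_3 = 6(Δ_2 - Δ_1) = 54
Natural end conditions: m_0 = m_3 = 0.
Solving the tridiagonal system: m_0 = 0, m_1 = -186/5, m_2 = 114/5, m_3 = 0.
On [1, 2], p(x) = 8 + 3/5·(x - 1) - 93/5·(x - 1)² + 10·(x - 1)³.
With (x - 1) = 1/2: p(3/2) = 49/10.

4.9000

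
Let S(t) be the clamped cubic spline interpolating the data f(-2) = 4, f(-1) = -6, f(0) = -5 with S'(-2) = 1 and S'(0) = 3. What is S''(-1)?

Put M_i = S'' at the i-th knot. Here h = (1, 1) and Δ = (-10, 1), so the interior equations h_(i-1)·M_(i-1) + 2(h_(i-1)+h_i)·M_i + h_i·M_(i+1) = 6(Δ_i − Δ_(i-1)) read
  1·M_0 + 4·M_1 + 1·M_2 = 6(Δ_1 - Δ_0) = 66
Clamped end conditions give two more equations: 2h_0·M_0 + h_0·M_1 = 6(Δ_0 - S'(-2)) = -66 and h_1·M_1 + 2h_1·M_2 = 6(S'(0) - Δ_1) = 12.
Solving the tridiagonal system: M_0 = -97/2, M_1 = 31, M_2 = -19/2.

31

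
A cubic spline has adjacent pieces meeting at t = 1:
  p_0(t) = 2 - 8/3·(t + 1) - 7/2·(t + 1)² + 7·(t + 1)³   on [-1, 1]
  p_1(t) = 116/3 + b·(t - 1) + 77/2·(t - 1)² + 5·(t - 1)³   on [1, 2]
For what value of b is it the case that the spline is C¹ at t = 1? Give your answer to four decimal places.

p_0'(t) = -8/3 - 7·(t + 1) + 21·(t + 1)², so p_0'(1) = 202/3. On the right, p_1'(1) = b, so b = 202/3.

67.3333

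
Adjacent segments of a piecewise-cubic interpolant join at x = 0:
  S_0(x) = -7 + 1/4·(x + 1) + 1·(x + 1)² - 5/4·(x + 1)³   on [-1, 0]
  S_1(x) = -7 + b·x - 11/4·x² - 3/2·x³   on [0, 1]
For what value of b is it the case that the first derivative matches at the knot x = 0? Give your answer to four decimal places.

S_0'(x) = 1/4 + 2·(x + 1) - 15/4·(x + 1)², so S_0'(0) = -3/2. On the right, S_1'(0) = b, so b = -3/2.

-1.5000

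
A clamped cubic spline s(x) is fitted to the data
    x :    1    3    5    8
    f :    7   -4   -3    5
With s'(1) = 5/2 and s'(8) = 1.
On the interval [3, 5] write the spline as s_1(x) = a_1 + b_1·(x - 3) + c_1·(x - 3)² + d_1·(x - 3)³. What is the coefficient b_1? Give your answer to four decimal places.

-5.2297

With m_i denoting the second derivative at x_i, h_i = 2, 2, 3, and Δ_i = (y_(i+1) − y_i)/h_i = -11/2, 1/2, 8/3:
  2·m_0 + 8·m_1 + 2·m_2 = 6(Δ_1 - Δ_0) = 36
  2·m_1 + 10·m_2 + 3·m_3 = 6(Δ_2 - Δ_1) = 13
Clamped end conditions give two more equations: 2h_0·m_0 + h_0·m_1 = 6(Δ_0 - s'(1)) = -48 and h_2·m_2 + 2h_2·m_3 = 6(s'(8) - Δ_2) = -10.
Solving: m_0 = -602/37, m_1 = 316/37, m_2 = 4/37, m_3 = -191/111.
On [3, 5], with s_1(x) = a_1 + b_1·(x - 3) + c_1·(x - 3)² + d_1·(x - 3)³: c_1 = m_1/2 = 158/37, d_1 = (m_2 - m_1)/(6h_1) = -26/37, b_1 = Δ_1 - h_1(2m_1 + m_2)/6 = -387/74.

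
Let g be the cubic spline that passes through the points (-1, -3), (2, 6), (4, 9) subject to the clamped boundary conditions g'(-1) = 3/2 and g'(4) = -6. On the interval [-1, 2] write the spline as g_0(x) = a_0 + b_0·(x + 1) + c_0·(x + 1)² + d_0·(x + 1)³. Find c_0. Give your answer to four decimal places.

Write σ_i for g''(x_i). With h_i = 3, 2 and divided differences Δ_i = 3, 3/2, the continuity of g' gives the tridiagonal system
  3·σ_0 + 10·σ_1 + 2·σ_2 = 6(Δ_1 - Δ_0) = -9
Clamped end conditions give two more equations: 2h_0·σ_0 + h_0·σ_1 = 6(Δ_0 - g'(-1)) = 9 and h_1·σ_1 + 2h_1·σ_2 = 6(g'(4) - Δ_1) = -45.
Solving: σ_0 = 9/10, σ_1 = 6/5, σ_2 = -237/20.
On [-1, 2], with g_0(x) = a_0 + b_0·(x + 1) + c_0·(x + 1)² + d_0·(x + 1)³: c_0 = σ_0/2 = 9/20, d_0 = (σ_1 - σ_0)/(6h_0) = 1/60, b_0 = Δ_0 - h_0(2σ_0 + σ_1)/6 = 3/2.

0.4500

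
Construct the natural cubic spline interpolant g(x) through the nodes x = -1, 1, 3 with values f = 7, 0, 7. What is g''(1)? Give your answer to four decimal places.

5.2500

Let M_i = g''(x_i). Step sizes h_i = 2, 2; slopes of the chords Δ_i = (y_(i+1) - y_i)/h_i = -7/2, 7/2.
  2·M_0 + 8·M_1 + 2·M_2 = 6(Δ_1 - Δ_0) = 42
Natural end conditions: M_0 = M_2 = 0.
Hence M_0 = 0, M_1 = 21/4, M_2 = 0.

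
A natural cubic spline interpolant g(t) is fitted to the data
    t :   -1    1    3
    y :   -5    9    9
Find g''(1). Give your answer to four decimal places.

Let σ_i = g''(x_i). Step sizes h_i = 2, 2; slopes of the chords Δ_i = (y_(i+1) - y_i)/h_i = 7, 0.
  2·σ_0 + 8·σ_1 + 2·σ_2 = 6(Δ_1 - Δ_0) = -42
Natural end conditions: σ_0 = σ_2 = 0.
Forward elimination and back-substitution give σ_0 = 0, σ_1 = -21/4, σ_2 = 0.

-5.2500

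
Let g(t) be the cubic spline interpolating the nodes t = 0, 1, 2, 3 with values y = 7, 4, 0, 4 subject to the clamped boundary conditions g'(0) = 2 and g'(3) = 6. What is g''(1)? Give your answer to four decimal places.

Let σ_i = g''(x_i). Step sizes h_i = 1, 1, 1; slopes of the chords Δ_i = (y_(i+1) - y_i)/h_i = -3, -4, 4.
  1·σ_0 + 4·σ_1 + 1·σ_2 = 6(Δ_1 - Δ_0) = -6
  1·σ_1 + 4·σ_2 + 1·σ_3 = 6(Δ_2 - Δ_1) = 48
Clamped end conditions give two more equations: 2h_0·σ_0 + h_0·σ_1 = 6(Δ_0 - g'(0)) = -30 and h_2·σ_2 + 2h_2·σ_3 = 6(g'(3) - Δ_2) = 12.
Hence σ_0 = -218/15, σ_1 = -14/15, σ_2 = 184/15, σ_3 = -2/15.

-0.9333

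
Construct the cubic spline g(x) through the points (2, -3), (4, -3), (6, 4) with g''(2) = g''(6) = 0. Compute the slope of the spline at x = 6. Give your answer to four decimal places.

With M_i denoting the second derivative at x_i, h_i = 2, 2, and Δ_i = (y_(i+1) − y_i)/h_i = 0, 7/2:
  2·M_0 + 8·M_1 + 2·M_2 = 6(Δ_1 - Δ_0) = 21
Natural end conditions: M_0 = M_2 = 0.
Solving: M_0 = 0, M_1 = 21/8, M_2 = 0.
On [4, 6], g'(x) = b_1 + 2c_1·(x - 4) + 3d_1·(x - 4)² with b_1 = Δ_1 - h_1(2M_1 + M_2)/6 = 7/4, c_1 = M_1/2 = 21/16, d_1 = (M_2 - M_1)/(6h_1) = -7/32. So g'(6) = 35/8.

4.3750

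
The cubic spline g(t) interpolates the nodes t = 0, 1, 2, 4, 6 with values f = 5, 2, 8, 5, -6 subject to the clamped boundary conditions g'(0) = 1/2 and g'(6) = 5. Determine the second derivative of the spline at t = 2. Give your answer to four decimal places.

-9.2500

Write M_i for g''(x_i). With h_i = 1, 1, 2, 2 and divided differences Δ_i = -3, 6, -3/2, -11/2, the continuity of g' gives the tridiagonal system
  1·M_0 + 4·M_1 + 1·M_2 = 6(Δ_1 - Δ_0) = 54
  1·M_1 + 6·M_2 + 2·M_3 = 6(Δ_2 - Δ_1) = -45
  2·M_2 + 8·M_3 + 2·M_4 = 6(Δ_3 - Δ_2) = -24
Clamped end conditions give two more equations: 2h_0·M_0 + h_0·M_1 = 6(Δ_0 - g'(0)) = -21 and h_3·M_3 + 2h_3·M_4 = 6(g'(6) - Δ_3) = 63.
Solving the tridiagonal system: M_0 = -589/28, M_1 = 295/14, M_2 = -37/4, M_3 = -37/7, M_4 = 515/28.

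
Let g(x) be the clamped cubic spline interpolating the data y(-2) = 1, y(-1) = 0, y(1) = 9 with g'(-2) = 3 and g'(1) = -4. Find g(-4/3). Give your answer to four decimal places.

Put M_i = g'' at the i-th knot. Here h = (1, 2) and Δ = (-1, 9/2), so the interior equations h_(i-1)·M_(i-1) + 2(h_(i-1)+h_i)·M_i + h_i·M_(i+1) = 6(Δ_i − Δ_(i-1)) read
  1·M_0 + 6·M_1 + 2·M_2 = 6(Δ_1 - Δ_0) = 33
Clamped end conditions give two more equations: 2h_0·M_0 + h_0·M_1 = 6(Δ_0 - g'(-2)) = -24 and h_1·M_1 + 2h_1·M_2 = 6(g'(1) - Δ_1) = -51.
Hence M_0 = -119/6, M_1 = 47/3, M_2 = -247/12.
On [-2, -1], g(x) = 1 + 3·(x + 2) - 119/12·(x + 2)² + 71/12·(x + 2)³.
With (x + 2) = 2/3: g(-4/3) = 28/81.

0.3457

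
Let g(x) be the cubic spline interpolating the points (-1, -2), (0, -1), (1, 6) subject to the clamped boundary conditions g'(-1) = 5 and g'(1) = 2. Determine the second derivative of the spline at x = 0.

With M_i denoting the second derivative at x_i, h_i = 1, 1, and Δ_i = (y_(i+1) − y_i)/h_i = 1, 7:
  1·M_0 + 4·M_1 + 1·M_2 = 6(Δ_1 - Δ_0) = 36
Clamped end conditions give two more equations: 2h_0·M_0 + h_0·M_1 = 6(Δ_0 - g'(-1)) = -24 and h_1·M_1 + 2h_1·M_2 = 6(g'(1) - Δ_1) = -30.
Forward elimination and back-substitution give M_0 = -45/2, M_1 = 21, M_2 = -51/2.

21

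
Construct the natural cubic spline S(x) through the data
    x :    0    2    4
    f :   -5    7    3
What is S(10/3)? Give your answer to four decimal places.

5.5185

With M_i denoting the second derivative at x_i, h_i = 2, 2, and Δ_i = (y_(i+1) − y_i)/h_i = 6, -2:
  2·M_0 + 8·M_1 + 2·M_2 = 6(Δ_1 - Δ_0) = -48
Natural end conditions: M_0 = M_2 = 0.
Solving the tridiagonal system: M_0 = 0, M_1 = -6, M_2 = 0.
On [2, 4], S(x) = 7 + 2·(x - 2) - 3·(x - 2)² + 1/2·(x - 2)³.
With (x - 2) = 4/3: S(10/3) = 149/27.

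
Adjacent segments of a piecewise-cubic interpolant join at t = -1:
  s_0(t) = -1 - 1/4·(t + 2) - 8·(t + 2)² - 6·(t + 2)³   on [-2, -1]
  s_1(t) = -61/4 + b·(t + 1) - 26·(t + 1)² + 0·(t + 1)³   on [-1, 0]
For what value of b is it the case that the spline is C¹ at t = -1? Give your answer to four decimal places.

s_0'(t) = -1/4 - 16·(t + 2) - 18·(t + 2)², so s_0'(-1) = -137/4. On the right, s_1'(-1) = b, so b = -137/4.

-34.2500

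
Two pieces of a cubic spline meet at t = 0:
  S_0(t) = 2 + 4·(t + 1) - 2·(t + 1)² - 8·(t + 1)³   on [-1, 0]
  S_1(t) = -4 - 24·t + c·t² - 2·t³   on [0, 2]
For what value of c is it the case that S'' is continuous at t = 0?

-26

S_0''(t) = -4 - 48·(t + 1), so S_0''(0) = -52. On the right, S_1''(0) = 2c, so c = -26.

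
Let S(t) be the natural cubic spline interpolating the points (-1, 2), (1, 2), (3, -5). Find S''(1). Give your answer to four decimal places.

Write m_i for S''(x_i). With h_i = 2, 2 and divided differences Δ_i = 0, -7/2, the continuity of S' gives the tridiagonal system
  2·m_0 + 8·m_1 + 2·m_2 = 6(Δ_1 - Δ_0) = -21
Natural end conditions: m_0 = m_2 = 0.
Solving the tridiagonal system: m_0 = 0, m_1 = -21/8, m_2 = 0.

-2.6250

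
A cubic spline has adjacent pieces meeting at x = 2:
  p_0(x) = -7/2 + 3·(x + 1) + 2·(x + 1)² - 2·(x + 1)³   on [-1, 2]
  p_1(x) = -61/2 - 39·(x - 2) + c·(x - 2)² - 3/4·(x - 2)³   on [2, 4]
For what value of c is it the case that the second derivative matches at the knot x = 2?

-16

p_0''(x) = 4 - 12·(x + 1), so p_0''(2) = -32. On the right, p_1''(2) = 2c, so c = -16.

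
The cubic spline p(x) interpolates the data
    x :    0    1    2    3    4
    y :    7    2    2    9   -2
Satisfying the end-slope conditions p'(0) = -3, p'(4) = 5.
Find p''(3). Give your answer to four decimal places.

-50.9286

Put M_i = p'' at the i-th knot. Here h = (1, 1, 1, 1) and Δ = (-5, 0, 7, -11), so the interior equations h_(i-1)·M_(i-1) + 2(h_(i-1)+h_i)·M_i + h_i·M_(i+1) = 6(Δ_i − Δ_(i-1)) read
  1·M_0 + 4·M_1 + 1·M_2 = 6(Δ_1 - Δ_0) = 30
  1·M_1 + 4·M_2 + 1·M_3 = 6(Δ_2 - Δ_1) = 42
  1·M_2 + 4·M_3 + 1·M_4 = 6(Δ_3 - Δ_2) = -108
Clamped end conditions give two more equations: 2h_0·M_0 + h_0·M_1 = 6(Δ_0 - p'(0)) = -12 and h_3·M_3 + 2h_3·M_4 = 6(p'(4) - Δ_3) = 96.
Forward elimination and back-substitution give M_0 = -223/28, M_1 = 55/14, M_2 = 89/4, M_3 = -713/14, M_4 = 2057/28.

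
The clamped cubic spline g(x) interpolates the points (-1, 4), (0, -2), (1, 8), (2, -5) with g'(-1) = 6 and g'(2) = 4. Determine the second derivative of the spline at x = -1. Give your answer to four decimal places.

-64.9333

With M_i denoting the second derivative at x_i, h_i = 1, 1, 1, and Δ_i = (y_(i+1) − y_i)/h_i = -6, 10, -13:
  1·M_0 + 4·M_1 + 1·M_2 = 6(Δ_1 - Δ_0) = 96
  1·M_1 + 4·M_2 + 1·M_3 = 6(Δ_2 - Δ_1) = -138
Clamped end conditions give two more equations: 2h_0·M_0 + h_0·M_1 = 6(Δ_0 - g'(-1)) = -72 and h_2·M_2 + 2h_2·M_3 = 6(g'(2) - Δ_2) = 102.
Solving: M_0 = -974/15, M_1 = 868/15, M_2 = -1058/15, M_3 = 1294/15.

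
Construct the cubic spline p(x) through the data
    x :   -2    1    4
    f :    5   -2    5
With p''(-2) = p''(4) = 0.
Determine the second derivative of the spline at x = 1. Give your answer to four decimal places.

Let M_i = p''(x_i). Step sizes h_i = 3, 3; slopes of the chords Δ_i = (y_(i+1) - y_i)/h_i = -7/3, 7/3.
  3·M_0 + 12·M_1 + 3·M_2 = 6(Δ_1 - Δ_0) = 28
Natural end conditions: M_0 = M_2 = 0.
Solving the tridiagonal system: M_0 = 0, M_1 = 7/3, M_2 = 0.

2.3333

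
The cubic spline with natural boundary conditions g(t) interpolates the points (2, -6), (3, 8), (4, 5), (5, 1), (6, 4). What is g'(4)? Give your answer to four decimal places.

-6.5000

Let M_i = g''(x_i). Step sizes h_i = 1, 1, 1, 1; slopes of the chords Δ_i = (y_(i+1) - y_i)/h_i = 14, -3, -4, 3.
  1·M_0 + 4·M_1 + 1·M_2 = 6(Δ_1 - Δ_0) = -102
  1·M_1 + 4·M_2 + 1·M_3 = 6(Δ_2 - Δ_1) = -6
  1·M_2 + 4·M_3 + 1·M_4 = 6(Δ_3 - Δ_2) = 42
Natural end conditions: M_0 = M_4 = 0.
Hence M_0 = 0, M_1 = -183/7, M_2 = 18/7, M_3 = 69/7, M_4 = 0.
On [4, 5], g'(t) = b_2 + 2c_2·(t - 4) + 3d_2·(t - 4)² with b_2 = Δ_2 - h_2(2M_2 + M_3)/6 = -13/2, c_2 = M_2/2 = 9/7, d_2 = (M_3 - M_2)/(6h_2) = 17/14. So g'(4) = -13/2.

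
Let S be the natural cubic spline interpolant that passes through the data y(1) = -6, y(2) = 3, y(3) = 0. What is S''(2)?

-18

Let M_i = S''(x_i). Step sizes h_i = 1, 1; slopes of the chords Δ_i = (y_(i+1) - y_i)/h_i = 9, -3.
  1·M_0 + 4·M_1 + 1·M_2 = 6(Δ_1 - Δ_0) = -72
Natural end conditions: M_0 = M_2 = 0.
Solving: M_0 = 0, M_1 = -18, M_2 = 0.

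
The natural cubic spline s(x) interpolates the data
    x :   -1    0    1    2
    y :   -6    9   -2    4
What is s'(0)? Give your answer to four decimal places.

-1.1333

Write σ_i for s''(x_i). With h_i = 1, 1, 1 and divided differences Δ_i = 15, -11, 6, the continuity of s' gives the tridiagonal system
  1·σ_0 + 4·σ_1 + 1·σ_2 = 6(Δ_1 - Δ_0) = -156
  1·σ_1 + 4·σ_2 + 1·σ_3 = 6(Δ_2 - Δ_1) = 102
Natural end conditions: σ_0 = σ_3 = 0.
Solving the tridiagonal system: σ_0 = 0, σ_1 = -242/5, σ_2 = 188/5, σ_3 = 0.
On [0, 1], s'(x) = b_1 + 2c_1·x + 3d_1·x² with b_1 = Δ_1 - h_1(2σ_1 + σ_2)/6 = -17/15, c_1 = σ_1/2 = -121/5, d_1 = (σ_2 - σ_1)/(6h_1) = 43/3. So s'(0) = -17/15.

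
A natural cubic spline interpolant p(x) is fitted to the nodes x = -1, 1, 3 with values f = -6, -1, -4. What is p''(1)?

-3

Write M_i for p''(x_i). With h_i = 2, 2 and divided differences Δ_i = 5/2, -3/2, the continuity of p' gives the tridiagonal system
  2·M_0 + 8·M_1 + 2·M_2 = 6(Δ_1 - Δ_0) = -24
Natural end conditions: M_0 = M_2 = 0.
Solving: M_0 = 0, M_1 = -3, M_2 = 0.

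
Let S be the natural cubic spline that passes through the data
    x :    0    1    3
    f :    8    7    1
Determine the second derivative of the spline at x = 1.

-2

Write M_i for S''(x_i). With h_i = 1, 2 and divided differences Δ_i = -1, -3, the continuity of S' gives the tridiagonal system
  1·M_0 + 6·M_1 + 2·M_2 = 6(Δ_1 - Δ_0) = -12
Natural end conditions: M_0 = M_2 = 0.
Forward elimination and back-substitution give M_0 = 0, M_1 = -2, M_2 = 0.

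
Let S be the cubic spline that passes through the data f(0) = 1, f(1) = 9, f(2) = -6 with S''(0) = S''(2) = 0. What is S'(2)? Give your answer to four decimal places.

-20.7500

Put σ_i = S'' at the i-th knot. Here h = (1, 1) and Δ = (8, -15), so the interior equations h_(i-1)·σ_(i-1) + 2(h_(i-1)+h_i)·σ_i + h_i·σ_(i+1) = 6(Δ_i − Δ_(i-1)) read
  1·σ_0 + 4·σ_1 + 1·σ_2 = 6(Δ_1 - Δ_0) = -138
Natural end conditions: σ_0 = σ_2 = 0.
Solving the tridiagonal system: σ_0 = 0, σ_1 = -69/2, σ_2 = 0.
On [1, 2], S'(t) = b_1 + 2c_1·(t - 1) + 3d_1·(t - 1)² with b_1 = Δ_1 - h_1(2σ_1 + σ_2)/6 = -7/2, c_1 = σ_1/2 = -69/4, d_1 = (σ_2 - σ_1)/(6h_1) = 23/4. So S'(2) = -83/4.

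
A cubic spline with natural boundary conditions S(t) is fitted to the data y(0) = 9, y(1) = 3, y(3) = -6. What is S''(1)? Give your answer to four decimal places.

Put m_i = S'' at the i-th knot. Here h = (1, 2) and Δ = (-6, -9/2), so the interior equations h_(i-1)·m_(i-1) + 2(h_(i-1)+h_i)·m_i + h_i·m_(i+1) = 6(Δ_i − Δ_(i-1)) read
  1·m_0 + 6·m_1 + 2·m_2 = 6(Δ_1 - Δ_0) = 9
Natural end conditions: m_0 = m_2 = 0.
Solving the tridiagonal system: m_0 = 0, m_1 = 3/2, m_2 = 0.

1.5000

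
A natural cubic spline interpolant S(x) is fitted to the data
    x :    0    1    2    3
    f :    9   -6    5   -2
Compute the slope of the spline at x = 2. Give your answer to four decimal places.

6.0667

Let σ_i = S''(x_i). Step sizes h_i = 1, 1, 1; slopes of the chords Δ_i = (y_(i+1) - y_i)/h_i = -15, 11, -7.
  1·σ_0 + 4·σ_1 + 1·σ_2 = 6(Δ_1 - Δ_0) = 156
  1·σ_1 + 4·σ_2 + 1·σ_3 = 6(Δ_2 - Δ_1) = -108
Natural end conditions: σ_0 = σ_3 = 0.
Solving the tridiagonal system: σ_0 = 0, σ_1 = 244/5, σ_2 = -196/5, σ_3 = 0.
On [2, 3], S'(x) = b_2 + 2c_2·(x - 2) + 3d_2·(x - 2)² with b_2 = Δ_2 - h_2(2σ_2 + σ_3)/6 = 91/15, c_2 = σ_2/2 = -98/5, d_2 = (σ_3 - σ_2)/(6h_2) = 98/15. So S'(2) = 91/15.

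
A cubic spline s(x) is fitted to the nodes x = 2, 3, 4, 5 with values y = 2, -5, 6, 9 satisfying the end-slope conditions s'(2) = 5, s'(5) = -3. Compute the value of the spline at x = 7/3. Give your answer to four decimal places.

Put m_i = s'' at the i-th knot. Here h = (1, 1, 1) and Δ = (-7, 11, 3), so the interior equations h_(i-1)·m_(i-1) + 2(h_(i-1)+h_i)·m_i + h_i·m_(i+1) = 6(Δ_i − Δ_(i-1)) read
  1·m_0 + 4·m_1 + 1·m_2 = 6(Δ_1 - Δ_0) = 108
  1·m_1 + 4·m_2 + 1·m_3 = 6(Δ_2 - Δ_1) = -48
Clamped end conditions give two more equations: 2h_0·m_0 + h_0·m_1 = 6(Δ_0 - s'(2)) = -72 and h_2·m_2 + 2h_2·m_3 = 6(s'(5) - Δ_2) = -36.
Solving the tridiagonal system: m_0 = -896/15, m_1 = 712/15, m_2 = -332/15, m_3 = -104/15.
On [2, 3], s(x) = 2 + 5·(x - 2) - 448/15·(x - 2)² + 268/15·(x - 2)³.
With (x - 2) = 1/3: s(7/3) = 409/405.

1.0099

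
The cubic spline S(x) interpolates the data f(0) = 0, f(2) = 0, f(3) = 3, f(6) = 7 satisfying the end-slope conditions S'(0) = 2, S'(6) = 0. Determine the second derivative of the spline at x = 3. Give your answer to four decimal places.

-1.7143

Write m_i for S''(x_i). With h_i = 2, 1, 3 and divided differences Δ_i = 0, 3, 4/3, the continuity of S' gives the tridiagonal system
  2·m_0 + 6·m_1 + 1·m_2 = 6(Δ_1 - Δ_0) = 18
  1·m_1 + 8·m_2 + 3·m_3 = 6(Δ_2 - Δ_1) = -10
Clamped end conditions give two more equations: 2h_0·m_0 + h_0·m_1 = 6(Δ_0 - S'(0)) = -12 and h_2·m_2 + 2h_2·m_3 = 6(S'(6) - Δ_2) = -8.
Forward elimination and back-substitution give m_0 = -39/7, m_1 = 36/7, m_2 = -12/7, m_3 = -10/21.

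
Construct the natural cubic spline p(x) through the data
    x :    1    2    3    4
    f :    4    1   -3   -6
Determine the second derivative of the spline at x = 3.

2

Let M_i = p''(x_i). Step sizes h_i = 1, 1, 1; slopes of the chords Δ_i = (y_(i+1) - y_i)/h_i = -3, -4, -3.
  1·M_0 + 4·M_1 + 1·M_2 = 6(Δ_1 - Δ_0) = -6
  1·M_1 + 4·M_2 + 1·M_3 = 6(Δ_2 - Δ_1) = 6
Natural end conditions: M_0 = M_3 = 0.
Forward elimination and back-substitution give M_0 = 0, M_1 = -2, M_2 = 2, M_3 = 0.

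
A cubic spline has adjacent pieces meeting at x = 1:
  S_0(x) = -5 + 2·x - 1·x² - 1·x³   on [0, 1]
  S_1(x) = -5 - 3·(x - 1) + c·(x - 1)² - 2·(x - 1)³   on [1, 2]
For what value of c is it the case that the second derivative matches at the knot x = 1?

-4

S_0''(x) = -2 - 6·x, so S_0''(1) = -8. On the right, S_1''(1) = 2c, so c = -4.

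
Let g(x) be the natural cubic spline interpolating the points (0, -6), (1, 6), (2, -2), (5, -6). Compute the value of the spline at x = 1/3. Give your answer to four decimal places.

With M_i denoting the second derivative at x_i, h_i = 1, 1, 3, and Δ_i = (y_(i+1) − y_i)/h_i = 12, -8, -4/3:
  1·M_0 + 4·M_1 + 1·M_2 = 6(Δ_1 - Δ_0) = -120
  1·M_1 + 8·M_2 + 3·M_3 = 6(Δ_2 - Δ_1) = 40
Natural end conditions: M_0 = M_3 = 0.
Solving: M_0 = 0, M_1 = -1000/31, M_2 = 280/31, M_3 = 0.
On [0, 1], g(x) = -6 + 1616/93·x + 0·x² - 500/93·x³.
With x = 1/3: g(1/3) = -1022/2511.

-0.4070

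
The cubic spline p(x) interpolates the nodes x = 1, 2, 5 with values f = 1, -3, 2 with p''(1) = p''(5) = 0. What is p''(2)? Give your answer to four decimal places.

With σ_i denoting the second derivative at x_i, h_i = 1, 3, and Δ_i = (y_(i+1) − y_i)/h_i = -4, 5/3:
  1·σ_0 + 8·σ_1 + 3·σ_2 = 6(Δ_1 - Δ_0) = 34
Natural end conditions: σ_0 = σ_2 = 0.
Solving: σ_0 = 0, σ_1 = 17/4, σ_2 = 0.

4.2500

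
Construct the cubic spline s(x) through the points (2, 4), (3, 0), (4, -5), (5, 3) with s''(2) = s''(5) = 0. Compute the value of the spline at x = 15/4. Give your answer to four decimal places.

-4.6438

Let M_i = s''(x_i). Step sizes h_i = 1, 1, 1; slopes of the chords Δ_i = (y_(i+1) - y_i)/h_i = -4, -5, 8.
  1·M_0 + 4·M_1 + 1·M_2 = 6(Δ_1 - Δ_0) = -6
  1·M_1 + 4·M_2 + 1·M_3 = 6(Δ_2 - Δ_1) = 78
Natural end conditions: M_0 = M_3 = 0.
Solving: M_0 = 0, M_1 = -34/5, M_2 = 106/5, M_3 = 0.
On [3, 4], s(x) = 0 - 94/15·(x - 3) - 17/5·(x - 3)² + 14/3·(x - 3)³.
With (x - 3) = 3/4: s(15/4) = -743/160.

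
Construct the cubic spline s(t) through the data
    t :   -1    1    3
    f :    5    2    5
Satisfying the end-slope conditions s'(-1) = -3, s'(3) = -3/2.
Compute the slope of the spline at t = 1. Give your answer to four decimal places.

1.1250

Put m_i = s'' at the i-th knot. Here h = (2, 2) and Δ = (-3/2, 3/2), so the interior equations h_(i-1)·m_(i-1) + 2(h_(i-1)+h_i)·m_i + h_i·m_(i+1) = 6(Δ_i − Δ_(i-1)) read
  2·m_0 + 8·m_1 + 2·m_2 = 6(Δ_1 - Δ_0) = 18
Clamped end conditions give two more equations: 2h_0·m_0 + h_0·m_1 = 6(Δ_0 - s'(-1)) = 9 and h_1·m_1 + 2h_1·m_2 = 6(s'(3) - Δ_1) = -18.
Hence m_0 = 3/8, m_1 = 15/4, m_2 = -51/8.
On [1, 3], s'(t) = b_1 + 2c_1·(t - 1) + 3d_1·(t - 1)² with b_1 = Δ_1 - h_1(2m_1 + m_2)/6 = 9/8, c_1 = m_1/2 = 15/8, d_1 = (m_2 - m_1)/(6h_1) = -27/32. So s'(1) = 9/8.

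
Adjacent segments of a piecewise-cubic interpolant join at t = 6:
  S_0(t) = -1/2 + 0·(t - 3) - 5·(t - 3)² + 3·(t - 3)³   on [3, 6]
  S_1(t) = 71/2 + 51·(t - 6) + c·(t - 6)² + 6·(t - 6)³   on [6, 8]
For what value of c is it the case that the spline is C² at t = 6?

S_0''(t) = -10 + 18·(t - 3), so S_0''(6) = 44. On the right, S_1''(6) = 2c, so c = 22.

22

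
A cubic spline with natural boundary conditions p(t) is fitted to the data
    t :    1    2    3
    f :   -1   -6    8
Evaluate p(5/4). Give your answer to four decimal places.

-3.3633

Write m_i for p''(x_i). With h_i = 1, 1 and divided differences Δ_i = -5, 14, the continuity of p' gives the tridiagonal system
  1·m_0 + 4·m_1 + 1·m_2 = 6(Δ_1 - Δ_0) = 114
Natural end conditions: m_0 = m_2 = 0.
Forward elimination and back-substitution give m_0 = 0, m_1 = 57/2, m_2 = 0.
On [1, 2], p(t) = -1 - 39/4·(t - 1) + 0·(t - 1)² + 19/4·(t - 1)³.
With (t - 1) = 1/4: p(5/4) = -861/256.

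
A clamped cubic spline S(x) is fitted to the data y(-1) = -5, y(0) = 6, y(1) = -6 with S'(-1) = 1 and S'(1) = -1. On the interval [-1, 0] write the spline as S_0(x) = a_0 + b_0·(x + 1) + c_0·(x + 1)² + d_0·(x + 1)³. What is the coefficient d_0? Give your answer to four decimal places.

With M_i denoting the second derivative at x_i, h_i = 1, 1, and Δ_i = (y_(i+1) − y_i)/h_i = 11, -12:
  1·M_0 + 4·M_1 + 1·M_2 = 6(Δ_1 - Δ_0) = -138
Clamped end conditions give two more equations: 2h_0·M_0 + h_0·M_1 = 6(Δ_0 - S'(-1)) = 60 and h_1·M_1 + 2h_1·M_2 = 6(S'(1) - Δ_1) = 66.
Hence M_0 = 127/2, M_1 = -67, M_2 = 133/2.
On [-1, 0], with S_0(x) = a_0 + b_0·(x + 1) + c_0·(x + 1)² + d_0·(x + 1)³: c_0 = M_0/2 = 127/4, d_0 = (M_1 - M_0)/(6h_0) = -87/4, b_0 = Δ_0 - h_0(2M_0 + M_1)/6 = 1.

-21.7500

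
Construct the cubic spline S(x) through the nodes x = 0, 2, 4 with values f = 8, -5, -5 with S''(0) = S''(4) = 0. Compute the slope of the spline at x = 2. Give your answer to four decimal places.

Put M_i = S'' at the i-th knot. Here h = (2, 2) and Δ = (-13/2, 0), so the interior equations h_(i-1)·M_(i-1) + 2(h_(i-1)+h_i)·M_i + h_i·M_(i+1) = 6(Δ_i − Δ_(i-1)) read
  2·M_0 + 8·M_1 + 2·M_2 = 6(Δ_1 - Δ_0) = 39
Natural end conditions: M_0 = M_2 = 0.
Hence M_0 = 0, M_1 = 39/8, M_2 = 0.
On [2, 4], S'(x) = b_1 + 2c_1·(x - 2) + 3d_1·(x - 2)² with b_1 = Δ_1 - h_1(2M_1 + M_2)/6 = -13/4, c_1 = M_1/2 = 39/16, d_1 = (M_2 - M_1)/(6h_1) = -13/32. So S'(2) = -13/4.

-3.2500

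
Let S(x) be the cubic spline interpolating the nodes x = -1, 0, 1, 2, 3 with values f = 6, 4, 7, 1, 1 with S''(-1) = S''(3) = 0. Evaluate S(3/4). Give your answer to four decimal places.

6.8619

Let m_i = S''(x_i). Step sizes h_i = 1, 1, 1, 1; slopes of the chords Δ_i = (y_(i+1) - y_i)/h_i = -2, 3, -6, 0.
  1·m_0 + 4·m_1 + 1·m_2 = 6(Δ_1 - Δ_0) = 30
  1·m_1 + 4·m_2 + 1·m_3 = 6(Δ_2 - Δ_1) = -54
  1·m_2 + 4·m_3 + 1·m_4 = 6(Δ_3 - Δ_2) = 36
Natural end conditions: m_0 = m_4 = 0.
Hence m_0 = 0, m_1 = 351/28, m_2 = -141/7, m_3 = 393/28, m_4 = 0.
On [0, 1], S(x) = 4 + 61/28·x + 351/56·x² - 305/56·x³.
With x = 3/4: S(3/4) = 24593/3584.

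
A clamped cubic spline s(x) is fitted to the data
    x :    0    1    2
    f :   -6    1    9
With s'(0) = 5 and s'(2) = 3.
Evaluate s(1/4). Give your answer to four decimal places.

-4.6367

Put M_i = s'' at the i-th knot. Here h = (1, 1) and Δ = (7, 8), so the interior equations h_(i-1)·M_(i-1) + 2(h_(i-1)+h_i)·M_i + h_i·M_(i+1) = 6(Δ_i − Δ_(i-1)) read
  1·M_0 + 4·M_1 + 1·M_2 = 6(Δ_1 - Δ_0) = 6
Clamped end conditions give two more equations: 2h_0·M_0 + h_0·M_1 = 6(Δ_0 - s'(0)) = 12 and h_1·M_1 + 2h_1·M_2 = 6(s'(2) - Δ_1) = -30.
Solving: M_0 = 7/2, M_1 = 5, M_2 = -35/2.
On [0, 1], s(x) = -6 + 5·x + 7/4·x² + 1/4·x³.
With x = 1/4: s(1/4) = -1187/256.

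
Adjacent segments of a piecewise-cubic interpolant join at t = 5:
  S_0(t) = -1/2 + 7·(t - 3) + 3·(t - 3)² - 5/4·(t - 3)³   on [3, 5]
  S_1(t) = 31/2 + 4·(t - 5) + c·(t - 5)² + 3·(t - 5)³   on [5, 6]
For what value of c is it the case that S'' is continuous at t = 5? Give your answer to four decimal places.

S_0''(t) = 6 - 15/2·(t - 3), so S_0''(5) = -9. On the right, S_1''(5) = 2c, so c = -9/2.

-4.5000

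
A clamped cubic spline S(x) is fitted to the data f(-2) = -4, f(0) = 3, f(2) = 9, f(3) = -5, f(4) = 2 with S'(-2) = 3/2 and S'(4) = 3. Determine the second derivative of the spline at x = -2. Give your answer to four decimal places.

Write M_i for S''(x_i). With h_i = 2, 2, 1, 1 and divided differences Δ_i = 7/2, 3, -14, 7, the continuity of S' gives the tridiagonal system
  2·M_0 + 8·M_1 + 2·M_2 = 6(Δ_1 - Δ_0) = -3
  2·M_1 + 6·M_2 + 1·M_3 = 6(Δ_2 - Δ_1) = -102
  1·M_2 + 4·M_3 + 1·M_4 = 6(Δ_3 - Δ_2) = 126
Clamped end conditions give two more equations: 2h_0·M_0 + h_0·M_1 = 6(Δ_0 - S'(-2)) = 12 and h_3·M_3 + 2h_3·M_4 = 6(S'(4) - Δ_3) = -24.
Hence M_0 = -3/14, M_1 = 45/7, M_2 = -27, M_3 = 330/7, M_4 = -249/7.

-0.2143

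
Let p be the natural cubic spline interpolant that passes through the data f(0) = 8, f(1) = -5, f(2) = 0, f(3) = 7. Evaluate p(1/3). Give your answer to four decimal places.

2.2840

Put M_i = p'' at the i-th knot. Here h = (1, 1, 1) and Δ = (-13, 5, 7), so the interior equations h_(i-1)·M_(i-1) + 2(h_(i-1)+h_i)·M_i + h_i·M_(i+1) = 6(Δ_i − Δ_(i-1)) read
  1·M_0 + 4·M_1 + 1·M_2 = 6(Δ_1 - Δ_0) = 108
  1·M_1 + 4·M_2 + 1·M_3 = 6(Δ_2 - Δ_1) = 12
Natural end conditions: M_0 = M_3 = 0.
Solving: M_0 = 0, M_1 = 28, M_2 = -4, M_3 = 0.
On [0, 1], p(x) = 8 - 53/3·x + 0·x² + 14/3·x³.
With x = 1/3: p(1/3) = 185/81.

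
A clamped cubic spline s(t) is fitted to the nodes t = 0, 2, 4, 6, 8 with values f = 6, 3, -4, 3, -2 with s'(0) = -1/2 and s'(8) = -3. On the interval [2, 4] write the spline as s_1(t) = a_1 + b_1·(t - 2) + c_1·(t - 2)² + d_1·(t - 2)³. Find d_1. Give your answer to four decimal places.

0.9576

Let σ_i = s''(x_i). Step sizes h_i = 2, 2, 2, 2; slopes of the chords Δ_i = (y_(i+1) - y_i)/h_i = -3/2, -7/2, 7/2, -5/2.
  2·σ_0 + 8·σ_1 + 2·σ_2 = 6(Δ_1 - Δ_0) = -12
  2·σ_1 + 8·σ_2 + 2·σ_3 = 6(Δ_2 - Δ_1) = 42
  2·σ_2 + 8·σ_3 + 2·σ_4 = 6(Δ_3 - Δ_2) = -36
Clamped end conditions give two more equations: 2h_0·σ_0 + h_0·σ_1 = 6(Δ_0 - s'(0)) = -6 and h_3·σ_3 + 2h_3·σ_4 = 6(s'(8) - Δ_3) = -3.
Solving: σ_0 = 31/112, σ_1 = -199/56, σ_2 = 127/16, σ_3 = -403/56, σ_4 = 319/112.
On [2, 4], with s_1(t) = a_1 + b_1·(t - 2) + c_1·(t - 2)² + d_1·(t - 2)³: c_1 = σ_1/2 = -199/112, d_1 = (σ_2 - σ_1)/(6h_1) = 429/448, b_1 = Δ_1 - h_1(2σ_1 + σ_2)/6 = -423/112.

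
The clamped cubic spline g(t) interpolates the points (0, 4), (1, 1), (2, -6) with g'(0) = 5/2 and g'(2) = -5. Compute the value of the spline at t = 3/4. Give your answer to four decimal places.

2.5527

With σ_i denoting the second derivative at x_i, h_i = 1, 1, and Δ_i = (y_(i+1) − y_i)/h_i = -3, -7:
  1·σ_0 + 4·σ_1 + 1·σ_2 = 6(Δ_1 - Δ_0) = -24
Clamped end conditions give two more equations: 2h_0·σ_0 + h_0·σ_1 = 6(Δ_0 - g'(0)) = -33 and h_1·σ_1 + 2h_1·σ_2 = 6(g'(2) - Δ_1) = 12.
Hence σ_0 = -57/4, σ_1 = -9/2, σ_2 = 33/4.
On [0, 1], g(t) = 4 + 5/2·t - 57/8·t² + 13/8·t³.
With t = 3/4: g(3/4) = 1307/512.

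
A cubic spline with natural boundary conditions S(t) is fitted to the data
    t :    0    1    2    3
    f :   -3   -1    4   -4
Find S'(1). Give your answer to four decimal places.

Let m_i = S''(x_i). Step sizes h_i = 1, 1, 1; slopes of the chords Δ_i = (y_(i+1) - y_i)/h_i = 2, 5, -8.
  1·m_0 + 4·m_1 + 1·m_2 = 6(Δ_1 - Δ_0) = 18
  1·m_1 + 4·m_2 + 1·m_3 = 6(Δ_2 - Δ_1) = -78
Natural end conditions: m_0 = m_3 = 0.
Hence m_0 = 0, m_1 = 10, m_2 = -22, m_3 = 0.
On [1, 2], S'(t) = b_1 + 2c_1·(t - 1) + 3d_1·(t - 1)² with b_1 = Δ_1 - h_1(2m_1 + m_2)/6 = 16/3, c_1 = m_1/2 = 5, d_1 = (m_2 - m_1)/(6h_1) = -16/3. So S'(1) = 16/3.

5.3333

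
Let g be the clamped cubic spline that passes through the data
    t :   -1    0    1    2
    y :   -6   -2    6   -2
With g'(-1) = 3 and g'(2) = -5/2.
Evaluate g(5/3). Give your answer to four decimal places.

Let m_i = g''(x_i). Step sizes h_i = 1, 1, 1; slopes of the chords Δ_i = (y_(i+1) - y_i)/h_i = 4, 8, -8.
  1·m_0 + 4·m_1 + 1·m_2 = 6(Δ_1 - Δ_0) = 24
  1·m_1 + 4·m_2 + 1·m_3 = 6(Δ_2 - Δ_1) = -96
Clamped end conditions give two more equations: 2h_0·m_0 + h_0·m_1 = 6(Δ_0 - g'(-1)) = 6 and h_2·m_2 + 2h_2·m_3 = 6(g'(2) - Δ_2) = 33.
Hence m_0 = -79/15, m_1 = 248/15, m_2 = -553/15, m_3 = 524/15.
On [1, 2], g(t) = 6 - 23/15·(t - 1) - 553/30·(t - 1)² + 359/30·(t - 1)³.
With (t - 1) = 2/3: g(5/3) = 134/405.

0.3309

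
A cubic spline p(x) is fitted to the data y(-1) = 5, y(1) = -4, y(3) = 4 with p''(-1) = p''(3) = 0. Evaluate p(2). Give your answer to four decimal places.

-1.5938

Put M_i = p'' at the i-th knot. Here h = (2, 2) and Δ = (-9/2, 4), so the interior equations h_(i-1)·M_(i-1) + 2(h_(i-1)+h_i)·M_i + h_i·M_(i+1) = 6(Δ_i − Δ_(i-1)) read
  2·M_0 + 8·M_1 + 2·M_2 = 6(Δ_1 - Δ_0) = 51
Natural end conditions: M_0 = M_2 = 0.
Forward elimination and back-substitution give M_0 = 0, M_1 = 51/8, M_2 = 0.
On [1, 3], p(x) = -4 - 1/4·(x - 1) + 51/16·(x - 1)² - 17/32·(x - 1)³.
With (x - 1) = 1: p(2) = -51/32.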